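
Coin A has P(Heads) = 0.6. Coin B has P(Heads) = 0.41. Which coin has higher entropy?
B

For binary distributions, entropy is maximized at p=0.5 and decreases as p moves toward 0 or 1.

H(A) = H(0.6) = 0.9710 bits
H(B) = H(0.41) = 0.9765 bits

Distribution B (p=0.41) is closer to uniform (p=0.5), so it has higher entropy.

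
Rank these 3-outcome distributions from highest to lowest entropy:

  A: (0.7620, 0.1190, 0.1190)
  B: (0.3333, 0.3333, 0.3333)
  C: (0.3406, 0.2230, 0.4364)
B > C > A

Key insight: Entropy is maximized by uniform distributions and minimized by concentrated distributions.

- Uniform distributions have maximum entropy log₂(3) = 1.5850 bits
- The more "peaked" or concentrated a distribution, the lower its entropy

Entropies:
  H(A) = 1.0297 bits
  H(B) = 1.5850 bits
  H(C) = 1.5341 bits

Ranking: B > C > A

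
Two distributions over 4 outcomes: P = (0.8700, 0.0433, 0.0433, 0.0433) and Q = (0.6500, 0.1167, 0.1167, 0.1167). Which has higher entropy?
Q

P is highly concentrated on one outcome (87%), making it nearly deterministic. Q spreads its mass more evenly (max 65%). The more spread-out distribution has higher entropy: H(P) ≈ 0.763 bits, H(Q) ≈ 1.489 bits.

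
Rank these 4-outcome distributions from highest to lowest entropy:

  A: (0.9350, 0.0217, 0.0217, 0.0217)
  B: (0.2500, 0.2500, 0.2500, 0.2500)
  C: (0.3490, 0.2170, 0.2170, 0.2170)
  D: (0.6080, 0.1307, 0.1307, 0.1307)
B > C > D > A

Key insight: Entropy is maximized by uniform distributions and minimized by concentrated distributions.

Entropies:
  H(A) = 0.4500 bits
  H(B) = 2.0000 bits
  H(C) = 1.9650 bits
  H(D) = 1.5874 bits

Ranking: B > C > D > A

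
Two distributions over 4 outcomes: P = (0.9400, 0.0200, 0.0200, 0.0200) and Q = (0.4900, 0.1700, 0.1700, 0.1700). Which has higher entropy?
Q

P is highly concentrated on one outcome (94%), making it nearly deterministic. Q spreads its mass more evenly (max 49%). The more spread-out distribution has higher entropy: H(P) ≈ 0.423 bits, H(Q) ≈ 1.808 bits.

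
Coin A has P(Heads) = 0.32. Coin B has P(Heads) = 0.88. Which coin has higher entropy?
A

For binary distributions, entropy is maximized at p=0.5 and decreases as p moves toward 0 or 1.

H(A) = H(0.32) = 0.9044 bits
H(B) = H(0.88) = 0.5294 bits

Distribution A (p=0.32) is closer to uniform (p=0.5), so it has higher entropy.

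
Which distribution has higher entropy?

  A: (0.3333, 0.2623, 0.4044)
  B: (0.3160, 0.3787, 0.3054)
B

Both distributions are close to uniform, making this a harder comparison.

H(A) = 1.5629 bits
H(B) = 1.5783 bits

The distribution closer to uniform has higher entropy.
Answer: B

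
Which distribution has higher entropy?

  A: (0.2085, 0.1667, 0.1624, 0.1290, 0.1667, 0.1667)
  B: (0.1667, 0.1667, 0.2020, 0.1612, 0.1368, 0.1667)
B

Both distributions are close to uniform, making this a harder comparison.

H(A) = 2.5712 bits
H(B) = 2.5757 bits

The distribution closer to uniform has higher entropy.
Answer: B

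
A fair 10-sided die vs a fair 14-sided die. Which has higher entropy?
14-sided die

Both are uniform distributions; for uniform over n outcomes, H = log₂(n). H(10-sided) = log₂(10) = 3.322 bits and H(14-sided) = log₂(14) = 3.807 bits. More outcomes in a uniform distribution means higher entropy.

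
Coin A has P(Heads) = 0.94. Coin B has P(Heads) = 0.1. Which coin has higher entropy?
B

For binary distributions, entropy is maximized at p=0.5 and decreases as p moves toward 0 or 1.

H(A) = H(0.94) = 0.3274 bits
H(B) = H(0.1) = 0.4690 bits

Distribution B (p=0.1) is closer to uniform (p=0.5), so it has higher entropy.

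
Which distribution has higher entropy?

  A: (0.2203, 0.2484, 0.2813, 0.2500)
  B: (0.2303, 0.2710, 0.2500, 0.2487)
B

Both distributions are close to uniform, making this a harder comparison.

H(A) = 1.9946 bits
H(B) = 1.9976 bits

The distribution closer to uniform has higher entropy.
Answer: B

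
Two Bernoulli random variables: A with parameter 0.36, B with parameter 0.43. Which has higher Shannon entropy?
B

For binary distributions, entropy is maximized at p=0.5 and decreases as p moves toward 0 or 1.

H(A) = H(0.36) = 0.9427 bits
H(B) = H(0.43) = 0.9858 bits

Distribution B (p=0.43) is closer to uniform (p=0.5), so it has higher entropy.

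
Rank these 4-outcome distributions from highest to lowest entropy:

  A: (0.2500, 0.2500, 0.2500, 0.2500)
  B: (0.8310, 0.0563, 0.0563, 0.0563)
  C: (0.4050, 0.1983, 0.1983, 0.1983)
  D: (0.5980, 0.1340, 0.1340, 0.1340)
A > C > D > B

Key insight: Entropy is maximized by uniform distributions and minimized by concentrated distributions.

Entropies:
  H(A) = 2.0000 bits
  H(B) = 0.9233 bits
  H(C) = 1.9169 bits
  H(D) = 1.6093 bits

Ranking: A > C > D > B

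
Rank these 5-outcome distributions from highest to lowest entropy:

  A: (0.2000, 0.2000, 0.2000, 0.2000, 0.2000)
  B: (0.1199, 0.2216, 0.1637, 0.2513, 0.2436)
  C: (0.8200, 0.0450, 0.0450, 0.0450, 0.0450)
A > B > C

Key insight: Entropy is maximized by uniform distributions and minimized by concentrated distributions.

- Uniform distributions have maximum entropy log₂(5) = 2.3219 bits
- The more "peaked" or concentrated a distribution, the lower its entropy

Entropies:
  H(A) = 2.3219 bits
  H(B) = 2.2730 bits
  H(C) = 1.0401 bits

Ranking: A > B > C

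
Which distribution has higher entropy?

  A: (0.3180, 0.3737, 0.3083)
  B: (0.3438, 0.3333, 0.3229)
B

Both distributions are close to uniform, making this a harder comparison.

H(A) = 1.5797 bits
H(B) = 1.5845 bits

The distribution closer to uniform has higher entropy.
Answer: B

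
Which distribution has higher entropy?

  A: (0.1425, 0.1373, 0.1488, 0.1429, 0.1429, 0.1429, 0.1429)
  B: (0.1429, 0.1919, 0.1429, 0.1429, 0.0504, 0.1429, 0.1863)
A

Both distributions are close to uniform, making this a harder comparison.

H(A) = 2.8070 bits
H(B) = 2.7301 bits

The distribution closer to uniform has higher entropy.
Answer: A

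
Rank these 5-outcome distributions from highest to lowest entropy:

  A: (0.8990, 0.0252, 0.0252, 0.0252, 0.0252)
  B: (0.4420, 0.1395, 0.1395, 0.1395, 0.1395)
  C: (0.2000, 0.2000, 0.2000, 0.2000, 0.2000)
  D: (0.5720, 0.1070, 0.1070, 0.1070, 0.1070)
C > B > D > A

Key insight: Entropy is maximized by uniform distributions and minimized by concentrated distributions.

Entropies:
  H(A) = 0.6742 bits
  H(B) = 2.1063 bits
  H(C) = 2.3219 bits
  H(D) = 1.8410 bits

Ranking: C > B > D > A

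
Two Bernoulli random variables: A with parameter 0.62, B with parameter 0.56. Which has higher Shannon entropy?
B

For binary distributions, entropy is maximized at p=0.5 and decreases as p moves toward 0 or 1.

H(A) = H(0.62) = 0.9580 bits
H(B) = H(0.56) = 0.9896 bits

Distribution B (p=0.56) is closer to uniform (p=0.5), so it has higher entropy.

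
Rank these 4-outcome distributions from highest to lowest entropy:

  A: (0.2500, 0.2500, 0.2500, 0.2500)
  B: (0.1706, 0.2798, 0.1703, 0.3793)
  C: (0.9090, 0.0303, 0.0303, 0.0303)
A > B > C

Key insight: Entropy is maximized by uniform distributions and minimized by concentrated distributions.

- Uniform distributions have maximum entropy log₂(4) = 2.0000 bits
- The more "peaked" or concentrated a distribution, the lower its entropy

Entropies:
  H(A) = 2.0000 bits
  H(B) = 1.9148 bits
  H(C) = 0.5840 bits

Ranking: A > B > C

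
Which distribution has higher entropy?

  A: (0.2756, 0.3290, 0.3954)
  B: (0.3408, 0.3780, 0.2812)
B

Both distributions are close to uniform, making this a harder comparison.

H(A) = 1.5694 bits
H(B) = 1.5745 bits

The distribution closer to uniform has higher entropy.
Answer: B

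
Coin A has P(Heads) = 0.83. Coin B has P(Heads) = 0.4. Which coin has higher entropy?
B

For binary distributions, entropy is maximized at p=0.5 and decreases as p moves toward 0 or 1.

H(A) = H(0.83) = 0.6577 bits
H(B) = H(0.4) = 0.9710 bits

Distribution B (p=0.4) is closer to uniform (p=0.5), so it has higher entropy.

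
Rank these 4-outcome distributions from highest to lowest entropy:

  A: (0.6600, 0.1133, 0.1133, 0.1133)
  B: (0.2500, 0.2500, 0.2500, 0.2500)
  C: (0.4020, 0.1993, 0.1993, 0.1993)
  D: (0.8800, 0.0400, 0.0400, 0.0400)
B > C > A > D

Key insight: Entropy is maximized by uniform distributions and minimized by concentrated distributions.

Entropies:
  H(A) = 1.4637 bits
  H(B) = 2.0000 bits
  H(C) = 1.9199 bits
  H(D) = 0.7196 bits

Ranking: B > C > A > D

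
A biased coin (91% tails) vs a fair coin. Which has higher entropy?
Fair coin

The fair coin is uniform (p=0.5), maximizing binary entropy at 1 bit. The biased coin has H(0.91) ≈ 0.436 bits — its outcome is more predictable, so its entropy is lower.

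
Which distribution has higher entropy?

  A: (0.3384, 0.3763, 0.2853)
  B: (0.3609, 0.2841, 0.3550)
B

Both distributions are close to uniform, making this a harder comparison.

H(A) = 1.5758 bits
H(B) = 1.5768 bits

The distribution closer to uniform has higher entropy.
Answer: B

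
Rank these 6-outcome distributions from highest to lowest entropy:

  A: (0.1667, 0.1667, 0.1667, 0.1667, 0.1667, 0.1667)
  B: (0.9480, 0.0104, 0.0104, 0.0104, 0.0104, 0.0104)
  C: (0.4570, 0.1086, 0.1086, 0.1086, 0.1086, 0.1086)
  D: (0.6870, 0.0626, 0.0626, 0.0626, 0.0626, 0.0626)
A > C > D > B

Key insight: Entropy is maximized by uniform distributions and minimized by concentrated distributions.

Entropies:
  H(A) = 2.5850 bits
  H(B) = 0.4156 bits
  H(C) = 2.2555 bits
  H(D) = 1.6234 bits

Ranking: A > C > D > B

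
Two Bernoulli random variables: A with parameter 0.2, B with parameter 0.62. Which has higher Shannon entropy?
B

For binary distributions, entropy is maximized at p=0.5 and decreases as p moves toward 0 or 1.

H(A) = H(0.2) = 0.7219 bits
H(B) = H(0.62) = 0.9580 bits

Distribution B (p=0.62) is closer to uniform (p=0.5), so it has higher entropy.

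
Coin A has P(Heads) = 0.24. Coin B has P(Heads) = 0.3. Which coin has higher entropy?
B

For binary distributions, entropy is maximized at p=0.5 and decreases as p moves toward 0 or 1.

H(A) = H(0.24) = 0.7950 bits
H(B) = H(0.3) = 0.8813 bits

Distribution B (p=0.3) is closer to uniform (p=0.5), so it has higher entropy.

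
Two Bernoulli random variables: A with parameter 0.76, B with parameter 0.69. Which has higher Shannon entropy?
B

For binary distributions, entropy is maximized at p=0.5 and decreases as p moves toward 0 or 1.

H(A) = H(0.76) = 0.7950 bits
H(B) = H(0.69) = 0.8932 bits

Distribution B (p=0.69) is closer to uniform (p=0.5), so it has higher entropy.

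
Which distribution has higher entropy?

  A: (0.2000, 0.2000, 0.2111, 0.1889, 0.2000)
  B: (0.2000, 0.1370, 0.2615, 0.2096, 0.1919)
A

Both distributions are close to uniform, making this a harder comparison.

H(A) = 2.3210 bits
H(B) = 2.2928 bits

The distribution closer to uniform has higher entropy.
Answer: A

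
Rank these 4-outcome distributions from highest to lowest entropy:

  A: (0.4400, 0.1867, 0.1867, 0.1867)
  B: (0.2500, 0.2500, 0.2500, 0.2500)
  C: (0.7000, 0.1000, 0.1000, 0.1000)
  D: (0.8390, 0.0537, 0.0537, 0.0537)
B > A > C > D

Key insight: Entropy is maximized by uniform distributions and minimized by concentrated distributions.

Entropies:
  H(A) = 1.8772 bits
  H(B) = 2.0000 bits
  H(C) = 1.3568 bits
  H(D) = 0.8919 bits

Ranking: B > A > C > D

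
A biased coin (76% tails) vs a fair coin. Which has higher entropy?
Fair coin

The fair coin is uniform (p=0.5), maximizing binary entropy at 1 bit. The biased coin has H(0.76) ≈ 0.795 bits — its outcome is more predictable, so its entropy is lower.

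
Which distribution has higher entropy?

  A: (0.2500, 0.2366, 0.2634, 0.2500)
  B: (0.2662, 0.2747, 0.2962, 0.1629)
A

Both distributions are close to uniform, making this a harder comparison.

H(A) = 1.9990 bits
H(B) = 1.9668 bits

The distribution closer to uniform has higher entropy.
Answer: A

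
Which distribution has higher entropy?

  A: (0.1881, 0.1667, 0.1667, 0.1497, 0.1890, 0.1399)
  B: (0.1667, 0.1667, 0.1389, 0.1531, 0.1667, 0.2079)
A

Both distributions are close to uniform, making this a harder comparison.

H(A) = 2.5764 bits
H(B) = 2.5738 bits

The distribution closer to uniform has higher entropy.
Answer: A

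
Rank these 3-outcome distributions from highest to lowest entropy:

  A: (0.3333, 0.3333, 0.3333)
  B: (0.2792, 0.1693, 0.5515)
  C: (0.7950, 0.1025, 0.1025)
A > B > C

Key insight: Entropy is maximized by uniform distributions and minimized by concentrated distributions.

- Uniform distributions have maximum entropy log₂(3) = 1.5850 bits
- The more "peaked" or concentrated a distribution, the lower its entropy

Entropies:
  H(A) = 1.5850 bits
  H(B) = 1.4212 bits
  H(C) = 0.9368 bits

Ranking: A > B > C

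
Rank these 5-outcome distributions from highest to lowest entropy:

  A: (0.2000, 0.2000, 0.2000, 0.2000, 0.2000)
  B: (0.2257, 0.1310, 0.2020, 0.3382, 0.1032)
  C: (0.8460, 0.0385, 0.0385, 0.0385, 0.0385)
A > B > C

Key insight: Entropy is maximized by uniform distributions and minimized by concentrated distributions.

- Uniform distributions have maximum entropy log₂(5) = 2.3219 bits
- The more "peaked" or concentrated a distribution, the lower its entropy

Entropies:
  H(A) = 2.3219 bits
  H(B) = 2.2019 bits
  H(C) = 0.9278 bits

Ranking: A > B > C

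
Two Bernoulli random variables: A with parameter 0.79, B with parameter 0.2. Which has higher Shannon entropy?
A

For binary distributions, entropy is maximized at p=0.5 and decreases as p moves toward 0 or 1.

H(A) = H(0.79) = 0.7415 bits
H(B) = H(0.2) = 0.7219 bits

Distribution A (p=0.79) is closer to uniform (p=0.5), so it has higher entropy.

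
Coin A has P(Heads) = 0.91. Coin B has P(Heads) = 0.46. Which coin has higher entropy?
B

For binary distributions, entropy is maximized at p=0.5 and decreases as p moves toward 0 or 1.

H(A) = H(0.91) = 0.4365 bits
H(B) = H(0.46) = 0.9954 bits

Distribution B (p=0.46) is closer to uniform (p=0.5), so it has higher entropy.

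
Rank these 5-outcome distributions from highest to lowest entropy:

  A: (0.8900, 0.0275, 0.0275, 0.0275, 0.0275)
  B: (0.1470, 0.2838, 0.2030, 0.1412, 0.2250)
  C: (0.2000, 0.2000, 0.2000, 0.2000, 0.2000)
C > B > A

Key insight: Entropy is maximized by uniform distributions and minimized by concentrated distributions.

- Uniform distributions have maximum entropy log₂(5) = 2.3219 bits
- The more "peaked" or concentrated a distribution, the lower its entropy

Entropies:
  H(A) = 0.7199 bits
  H(B) = 2.2723 bits
  H(C) = 2.3219 bits

Ranking: C > B > A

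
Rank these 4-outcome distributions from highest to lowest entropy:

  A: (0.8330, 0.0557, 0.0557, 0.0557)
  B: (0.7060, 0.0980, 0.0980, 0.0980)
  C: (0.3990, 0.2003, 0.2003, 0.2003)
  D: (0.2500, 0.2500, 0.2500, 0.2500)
D > C > B > A

Key insight: Entropy is maximized by uniform distributions and minimized by concentrated distributions.

Entropies:
  H(A) = 0.9155 bits
  H(B) = 1.3398 bits
  H(C) = 1.9229 bits
  H(D) = 2.0000 bits

Ranking: D > C > B > A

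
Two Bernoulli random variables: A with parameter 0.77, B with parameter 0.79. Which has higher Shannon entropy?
A

For binary distributions, entropy is maximized at p=0.5 and decreases as p moves toward 0 or 1.

H(A) = H(0.77) = 0.7780 bits
H(B) = H(0.79) = 0.7415 bits

Distribution A (p=0.77) is closer to uniform (p=0.5), so it has higher entropy.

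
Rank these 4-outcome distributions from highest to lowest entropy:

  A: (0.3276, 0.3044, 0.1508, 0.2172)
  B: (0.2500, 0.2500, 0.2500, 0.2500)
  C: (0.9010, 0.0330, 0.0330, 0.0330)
B > A > C

Key insight: Entropy is maximized by uniform distributions and minimized by concentrated distributions.

- Uniform distributions have maximum entropy log₂(4) = 2.0000 bits
- The more "peaked" or concentrated a distribution, the lower its entropy

Entropies:
  H(A) = 1.9398 bits
  H(B) = 2.0000 bits
  H(C) = 0.6227 bits

Ranking: B > A > C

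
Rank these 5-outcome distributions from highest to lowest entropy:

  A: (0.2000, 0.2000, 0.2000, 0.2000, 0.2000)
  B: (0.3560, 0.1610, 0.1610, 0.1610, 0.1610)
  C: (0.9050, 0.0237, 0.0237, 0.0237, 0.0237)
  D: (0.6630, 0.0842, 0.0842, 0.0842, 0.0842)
A > B > D > C

Key insight: Entropy is maximized by uniform distributions and minimized by concentrated distributions.

Entropies:
  H(A) = 2.3219 bits
  H(B) = 2.2273 bits
  H(C) = 0.6429 bits
  H(D) = 1.5959 bits

Ranking: A > B > D > C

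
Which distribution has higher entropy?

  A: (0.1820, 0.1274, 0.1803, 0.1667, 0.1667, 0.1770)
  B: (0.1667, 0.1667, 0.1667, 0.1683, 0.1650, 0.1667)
B

Both distributions are close to uniform, making this a harder comparison.

H(A) = 2.5755 bits
H(B) = 2.5849 bits

The distribution closer to uniform has higher entropy.
Answer: B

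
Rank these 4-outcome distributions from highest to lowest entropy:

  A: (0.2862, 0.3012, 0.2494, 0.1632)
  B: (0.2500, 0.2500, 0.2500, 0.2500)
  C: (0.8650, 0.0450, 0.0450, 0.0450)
B > A > C

Key insight: Entropy is maximized by uniform distributions and minimized by concentrated distributions.

- Uniform distributions have maximum entropy log₂(4) = 2.0000 bits
- The more "peaked" or concentrated a distribution, the lower its entropy

Entropies:
  H(A) = 1.9645 bits
  H(B) = 2.0000 bits
  H(C) = 0.7850 bits

Ranking: B > A > C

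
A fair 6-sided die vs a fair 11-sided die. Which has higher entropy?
11-sided die

Both are uniform distributions; for uniform over n outcomes, H = log₂(n). H(6-sided) = log₂(6) = 2.585 bits and H(11-sided) = log₂(11) = 3.459 bits. More outcomes in a uniform distribution means higher entropy.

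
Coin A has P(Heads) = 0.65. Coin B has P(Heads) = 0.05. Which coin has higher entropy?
A

For binary distributions, entropy is maximized at p=0.5 and decreases as p moves toward 0 or 1.

H(A) = H(0.65) = 0.9341 bits
H(B) = H(0.05) = 0.2864 bits

Distribution A (p=0.65) is closer to uniform (p=0.5), so it has higher entropy.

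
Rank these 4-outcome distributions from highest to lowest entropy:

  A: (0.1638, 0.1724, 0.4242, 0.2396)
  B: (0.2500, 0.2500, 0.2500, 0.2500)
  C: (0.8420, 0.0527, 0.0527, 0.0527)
B > A > C

Key insight: Entropy is maximized by uniform distributions and minimized by concentrated distributions.

- Uniform distributions have maximum entropy log₂(4) = 2.0000 bits
- The more "peaked" or concentrated a distribution, the lower its entropy

Entropies:
  H(A) = 1.8835 bits
  H(B) = 2.0000 bits
  H(C) = 0.8799 bits

Ranking: B > A > C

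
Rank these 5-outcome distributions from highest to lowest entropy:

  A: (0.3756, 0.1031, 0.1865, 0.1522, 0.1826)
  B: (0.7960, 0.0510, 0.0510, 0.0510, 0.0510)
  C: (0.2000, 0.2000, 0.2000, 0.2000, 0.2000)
C > A > B

Key insight: Entropy is maximized by uniform distributions and minimized by concentrated distributions.

- Uniform distributions have maximum entropy log₂(5) = 2.3219 bits
- The more "peaked" or concentrated a distribution, the lower its entropy

Entropies:
  H(A) = 2.1818 bits
  H(B) = 1.1379 bits
  H(C) = 2.3219 bits

Ranking: C > A > B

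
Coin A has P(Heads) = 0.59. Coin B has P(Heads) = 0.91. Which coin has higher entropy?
A

For binary distributions, entropy is maximized at p=0.5 and decreases as p moves toward 0 or 1.

H(A) = H(0.59) = 0.9765 bits
H(B) = H(0.91) = 0.4365 bits

Distribution A (p=0.59) is closer to uniform (p=0.5), so it has higher entropy.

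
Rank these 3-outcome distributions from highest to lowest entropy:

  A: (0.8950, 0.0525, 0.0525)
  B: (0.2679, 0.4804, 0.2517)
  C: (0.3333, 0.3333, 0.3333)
C > B > A

Key insight: Entropy is maximized by uniform distributions and minimized by concentrated distributions.

- Uniform distributions have maximum entropy log₂(3) = 1.5850 bits
- The more "peaked" or concentrated a distribution, the lower its entropy

Entropies:
  H(A) = 0.5896 bits
  H(B) = 1.5182 bits
  H(C) = 1.5850 bits

Ranking: C > B > A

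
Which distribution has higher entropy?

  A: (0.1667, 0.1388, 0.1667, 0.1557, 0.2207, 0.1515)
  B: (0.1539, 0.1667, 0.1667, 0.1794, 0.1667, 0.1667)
B

Both distributions are close to uniform, making this a harder comparison.

H(A) = 2.5684 bits
H(B) = 2.5836 bits

The distribution closer to uniform has higher entropy.
Answer: B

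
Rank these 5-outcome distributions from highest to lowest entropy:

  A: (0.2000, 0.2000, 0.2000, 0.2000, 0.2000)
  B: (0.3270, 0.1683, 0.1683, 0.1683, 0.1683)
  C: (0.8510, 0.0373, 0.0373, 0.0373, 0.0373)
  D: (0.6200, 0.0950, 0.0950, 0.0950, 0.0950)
A > B > D > C

Key insight: Entropy is maximized by uniform distributions and minimized by concentrated distributions.

Entropies:
  H(A) = 2.3219 bits
  H(B) = 2.2578 bits
  H(C) = 0.9053 bits
  H(D) = 1.7180 bits

Ranking: A > B > D > C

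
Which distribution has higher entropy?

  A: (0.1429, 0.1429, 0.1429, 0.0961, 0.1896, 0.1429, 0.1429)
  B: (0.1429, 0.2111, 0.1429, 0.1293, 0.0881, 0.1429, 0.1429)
A

Both distributions are close to uniform, making this a harder comparison.

H(A) = 2.7849 bits
H(B) = 2.7683 bits

The distribution closer to uniform has higher entropy.
Answer: A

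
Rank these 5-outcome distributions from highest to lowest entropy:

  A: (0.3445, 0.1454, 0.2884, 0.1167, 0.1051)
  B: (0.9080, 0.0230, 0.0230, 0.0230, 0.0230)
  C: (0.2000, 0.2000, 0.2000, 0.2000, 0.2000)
C > A > B

Key insight: Entropy is maximized by uniform distributions and minimized by concentrated distributions.

- Uniform distributions have maximum entropy log₂(5) = 2.3219 bits
- The more "peaked" or concentrated a distribution, the lower its entropy

Entropies:
  H(A) = 2.1547 bits
  H(B) = 0.6271 bits
  H(C) = 2.3219 bits

Ranking: C > A > B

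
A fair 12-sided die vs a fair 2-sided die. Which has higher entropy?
12-sided die

Both are uniform distributions; for uniform over n outcomes, H = log₂(n). H(12-sided) = log₂(12) = 3.585 bits and H(2-sided) = log₂(2) = 1.000 bits. More outcomes in a uniform distribution means higher entropy.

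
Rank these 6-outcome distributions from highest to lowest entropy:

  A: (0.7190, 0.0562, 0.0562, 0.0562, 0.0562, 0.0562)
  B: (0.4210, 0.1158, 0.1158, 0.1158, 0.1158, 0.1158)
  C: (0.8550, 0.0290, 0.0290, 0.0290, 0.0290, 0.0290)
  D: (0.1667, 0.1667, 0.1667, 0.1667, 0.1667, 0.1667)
D > B > A > C

Key insight: Entropy is maximized by uniform distributions and minimized by concentrated distributions.

Entropies:
  H(A) = 1.5093 bits
  H(B) = 2.3263 bits
  H(C) = 0.9339 bits
  H(D) = 2.5850 bits

Ranking: D > B > A > C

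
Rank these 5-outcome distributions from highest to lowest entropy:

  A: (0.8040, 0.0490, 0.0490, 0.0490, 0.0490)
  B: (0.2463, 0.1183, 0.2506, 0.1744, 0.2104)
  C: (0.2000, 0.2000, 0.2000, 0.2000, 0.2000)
C > B > A

Key insight: Entropy is maximized by uniform distributions and minimized by concentrated distributions.

- Uniform distributions have maximum entropy log₂(5) = 2.3219 bits
- The more "peaked" or concentrated a distribution, the lower its entropy

Entropies:
  H(A) = 1.1059 bits
  H(B) = 2.2751 bits
  H(C) = 2.3219 bits

Ranking: C > B > A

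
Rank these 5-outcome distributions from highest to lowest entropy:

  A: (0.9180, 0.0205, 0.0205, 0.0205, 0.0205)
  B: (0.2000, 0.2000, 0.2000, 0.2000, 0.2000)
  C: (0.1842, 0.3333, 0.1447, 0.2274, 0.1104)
B > C > A

Key insight: Entropy is maximized by uniform distributions and minimized by concentrated distributions.

- Uniform distributions have maximum entropy log₂(5) = 2.3219 bits
- The more "peaked" or concentrated a distribution, the lower its entropy

Entropies:
  H(A) = 0.5732 bits
  H(B) = 2.3219 bits
  H(C) = 2.2183 bits

Ranking: B > C > A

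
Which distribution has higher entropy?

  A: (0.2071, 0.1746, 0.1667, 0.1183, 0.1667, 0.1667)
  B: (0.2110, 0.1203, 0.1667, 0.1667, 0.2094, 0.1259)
A

Both distributions are close to uniform, making this a harder comparison.

H(A) = 2.5669 bits
H(B) = 2.5516 bits

The distribution closer to uniform has higher entropy.
Answer: A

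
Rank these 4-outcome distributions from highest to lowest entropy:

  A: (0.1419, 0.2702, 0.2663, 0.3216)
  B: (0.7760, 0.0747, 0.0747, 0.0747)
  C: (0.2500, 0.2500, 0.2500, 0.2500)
C > A > B

Key insight: Entropy is maximized by uniform distributions and minimized by concentrated distributions.

- Uniform distributions have maximum entropy log₂(4) = 2.0000 bits
- The more "peaked" or concentrated a distribution, the lower its entropy

Entropies:
  H(A) = 1.9445 bits
  H(B) = 1.1224 bits
  H(C) = 2.0000 bits

Ranking: C > A > B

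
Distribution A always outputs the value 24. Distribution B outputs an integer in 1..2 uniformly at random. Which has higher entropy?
B

A is deterministic, so H(A) = 0. B is uniform over 2 outcomes, so H(B) = log₂(2) = 1.000 bits. Any distribution with genuine randomness has higher entropy than a deterministic one.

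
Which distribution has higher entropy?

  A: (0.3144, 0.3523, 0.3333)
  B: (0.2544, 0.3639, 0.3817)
A

Both distributions are close to uniform, making this a harder comparison.

H(A) = 1.5834 bits
H(B) = 1.5635 bits

The distribution closer to uniform has higher entropy.
Answer: A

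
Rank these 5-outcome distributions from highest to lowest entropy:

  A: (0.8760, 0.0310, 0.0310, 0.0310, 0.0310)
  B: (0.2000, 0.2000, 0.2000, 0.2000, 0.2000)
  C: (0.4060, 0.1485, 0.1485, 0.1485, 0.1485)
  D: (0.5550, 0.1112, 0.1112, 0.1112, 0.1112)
B > C > D > A

Key insight: Entropy is maximized by uniform distributions and minimized by concentrated distributions.

Entropies:
  H(A) = 0.7888 bits
  H(B) = 2.3219 bits
  H(C) = 2.1624 bits
  H(D) = 1.8813 bits

Ranking: B > C > D > A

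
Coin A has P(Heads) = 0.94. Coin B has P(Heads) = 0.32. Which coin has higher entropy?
B

For binary distributions, entropy is maximized at p=0.5 and decreases as p moves toward 0 or 1.

H(A) = H(0.94) = 0.3274 bits
H(B) = H(0.32) = 0.9044 bits

Distribution B (p=0.32) is closer to uniform (p=0.5), so it has higher entropy.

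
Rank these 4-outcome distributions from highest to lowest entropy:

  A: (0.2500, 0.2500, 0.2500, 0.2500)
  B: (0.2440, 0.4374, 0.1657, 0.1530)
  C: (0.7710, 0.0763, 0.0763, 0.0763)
A > B > C

Key insight: Entropy is maximized by uniform distributions and minimized by concentrated distributions.

- Uniform distributions have maximum entropy log₂(4) = 2.0000 bits
- The more "peaked" or concentrated a distribution, the lower its entropy

Entropies:
  H(A) = 2.0000 bits
  H(B) = 1.8624 bits
  H(C) = 1.1392 bits

Ranking: A > B > C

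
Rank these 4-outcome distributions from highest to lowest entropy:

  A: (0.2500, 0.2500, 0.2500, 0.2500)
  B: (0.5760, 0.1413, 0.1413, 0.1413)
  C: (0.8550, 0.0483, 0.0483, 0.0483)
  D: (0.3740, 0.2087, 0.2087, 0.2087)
A > D > B > C

Key insight: Entropy is maximized by uniform distributions and minimized by concentrated distributions.

Entropies:
  H(A) = 2.0000 bits
  H(B) = 1.6553 bits
  H(C) = 0.8270 bits
  H(D) = 1.9459 bits

Ranking: A > D > B > C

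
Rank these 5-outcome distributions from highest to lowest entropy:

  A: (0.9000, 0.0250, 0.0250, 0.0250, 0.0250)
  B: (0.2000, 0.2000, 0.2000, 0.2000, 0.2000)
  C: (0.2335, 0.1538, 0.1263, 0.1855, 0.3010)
B > C > A

Key insight: Entropy is maximized by uniform distributions and minimized by concentrated distributions.

- Uniform distributions have maximum entropy log₂(5) = 2.3219 bits
- The more "peaked" or concentrated a distribution, the lower its entropy

Entropies:
  H(A) = 0.6690 bits
  H(B) = 2.3219 bits
  H(C) = 2.2546 bits

Ranking: B > C > A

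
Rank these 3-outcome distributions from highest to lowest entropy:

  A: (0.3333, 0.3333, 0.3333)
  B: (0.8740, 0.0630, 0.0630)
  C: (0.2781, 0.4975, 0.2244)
A > C > B

Key insight: Entropy is maximized by uniform distributions and minimized by concentrated distributions.

- Uniform distributions have maximum entropy log₂(3) = 1.5850 bits
- The more "peaked" or concentrated a distribution, the lower its entropy

Entropies:
  H(A) = 1.5850 bits
  H(B) = 0.6724 bits
  H(C) = 1.4983 bits

Ranking: A > C > B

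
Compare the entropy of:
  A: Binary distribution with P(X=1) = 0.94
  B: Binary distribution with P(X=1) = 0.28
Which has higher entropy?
B

For binary distributions, entropy is maximized at p=0.5 and decreases as p moves toward 0 or 1.

H(A) = H(0.94) = 0.3274 bits
H(B) = H(0.28) = 0.8555 bits

Distribution B (p=0.28) is closer to uniform (p=0.5), so it has higher entropy.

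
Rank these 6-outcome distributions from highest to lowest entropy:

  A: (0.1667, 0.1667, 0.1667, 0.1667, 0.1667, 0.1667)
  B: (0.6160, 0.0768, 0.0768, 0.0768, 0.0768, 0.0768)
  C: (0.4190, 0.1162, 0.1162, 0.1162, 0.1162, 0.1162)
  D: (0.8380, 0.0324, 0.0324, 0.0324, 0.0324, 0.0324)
A > C > B > D

Key insight: Entropy is maximized by uniform distributions and minimized by concentrated distributions.

Entropies:
  H(A) = 2.5850 bits
  H(B) = 1.8524 bits
  H(C) = 2.3300 bits
  H(D) = 1.0152 bits

Ranking: A > C > B > D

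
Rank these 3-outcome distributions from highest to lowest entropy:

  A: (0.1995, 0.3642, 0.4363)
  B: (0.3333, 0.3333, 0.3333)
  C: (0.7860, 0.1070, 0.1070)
B > A > C

Key insight: Entropy is maximized by uniform distributions and minimized by concentrated distributions.

- Uniform distributions have maximum entropy log₂(3) = 1.5850 bits
- The more "peaked" or concentrated a distribution, the lower its entropy

Entropies:
  H(A) = 1.5167 bits
  H(B) = 1.5850 bits
  H(C) = 0.9631 bits

Ranking: B > A > C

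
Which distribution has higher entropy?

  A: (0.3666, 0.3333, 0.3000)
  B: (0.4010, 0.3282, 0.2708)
A

Both distributions are close to uniform, making this a harder comparison.

H(A) = 1.5802 bits
H(B) = 1.5665 bits

The distribution closer to uniform has higher entropy.
Answer: A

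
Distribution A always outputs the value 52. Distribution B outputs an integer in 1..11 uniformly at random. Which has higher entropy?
B

A is deterministic, so H(A) = 0. B is uniform over 11 outcomes, so H(B) = log₂(11) = 3.459 bits. Any distribution with genuine randomness has higher entropy than a deterministic one.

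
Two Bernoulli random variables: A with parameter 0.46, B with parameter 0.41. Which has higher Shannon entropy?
A

For binary distributions, entropy is maximized at p=0.5 and decreases as p moves toward 0 or 1.

H(A) = H(0.46) = 0.9954 bits
H(B) = H(0.41) = 0.9765 bits

Distribution A (p=0.46) is closer to uniform (p=0.5), so it has higher entropy.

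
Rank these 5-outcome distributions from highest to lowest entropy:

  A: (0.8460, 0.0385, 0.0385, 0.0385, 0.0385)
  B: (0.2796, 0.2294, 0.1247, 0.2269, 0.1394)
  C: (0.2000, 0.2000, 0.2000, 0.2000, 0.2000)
C > B > A

Key insight: Entropy is maximized by uniform distributions and minimized by concentrated distributions.

- Uniform distributions have maximum entropy log₂(5) = 2.3219 bits
- The more "peaked" or concentrated a distribution, the lower its entropy

Entropies:
  H(A) = 0.9278 bits
  H(B) = 2.2577 bits
  H(C) = 2.3219 bits

Ranking: C > B > A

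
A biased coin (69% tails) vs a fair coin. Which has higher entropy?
Fair coin

The fair coin is uniform (p=0.5), maximizing binary entropy at 1 bit. The biased coin has H(0.69) ≈ 0.893 bits — its outcome is more predictable, so its entropy is lower.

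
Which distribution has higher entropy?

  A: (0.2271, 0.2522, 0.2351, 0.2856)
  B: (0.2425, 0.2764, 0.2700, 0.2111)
A

Both distributions are close to uniform, making this a harder comparison.

H(A) = 1.9943 bits
H(B) = 1.9922 bits

The distribution closer to uniform has higher entropy.
Answer: A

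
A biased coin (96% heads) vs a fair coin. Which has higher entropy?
Fair coin

The fair coin is uniform (p=0.5), maximizing binary entropy at 1 bit. The biased coin has H(0.96) ≈ 0.242 bits — its outcome is more predictable, so its entropy is lower.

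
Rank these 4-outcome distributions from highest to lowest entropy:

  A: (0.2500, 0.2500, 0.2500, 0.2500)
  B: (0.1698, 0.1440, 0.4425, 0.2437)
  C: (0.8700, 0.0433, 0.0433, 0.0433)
A > B > C

Key insight: Entropy is maximized by uniform distributions and minimized by concentrated distributions.

- Uniform distributions have maximum entropy log₂(4) = 2.0000 bits
- The more "peaked" or concentrated a distribution, the lower its entropy

Entropies:
  H(A) = 2.0000 bits
  H(B) = 1.8538 bits
  H(C) = 0.7635 bits

Ranking: A > B > C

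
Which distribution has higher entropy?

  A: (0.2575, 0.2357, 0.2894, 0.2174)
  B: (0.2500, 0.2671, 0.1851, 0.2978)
A

Both distributions are close to uniform, making this a harder comparison.

H(A) = 1.9918 bits
H(B) = 1.9796 bits

The distribution closer to uniform has higher entropy.
Answer: A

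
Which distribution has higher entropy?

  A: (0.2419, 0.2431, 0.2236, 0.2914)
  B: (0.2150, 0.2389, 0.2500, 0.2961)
A

Both distributions are close to uniform, making this a harder comparison.

H(A) = 1.9929 bits
H(B) = 1.9902 bits

The distribution closer to uniform has higher entropy.
Answer: A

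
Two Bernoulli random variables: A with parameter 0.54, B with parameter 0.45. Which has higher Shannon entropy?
A

For binary distributions, entropy is maximized at p=0.5 and decreases as p moves toward 0 or 1.

H(A) = H(0.54) = 0.9954 bits
H(B) = H(0.45) = 0.9928 bits

Distribution A (p=0.54) is closer to uniform (p=0.5), so it has higher entropy.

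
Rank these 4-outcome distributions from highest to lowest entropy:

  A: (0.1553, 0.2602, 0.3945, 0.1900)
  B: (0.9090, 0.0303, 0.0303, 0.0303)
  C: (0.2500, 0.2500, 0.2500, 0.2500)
C > A > B

Key insight: Entropy is maximized by uniform distributions and minimized by concentrated distributions.

- Uniform distributions have maximum entropy log₂(4) = 2.0000 bits
- The more "peaked" or concentrated a distribution, the lower its entropy

Entropies:
  H(A) = 1.9072 bits
  H(B) = 0.5840 bits
  H(C) = 2.0000 bits

Ranking: C > A > B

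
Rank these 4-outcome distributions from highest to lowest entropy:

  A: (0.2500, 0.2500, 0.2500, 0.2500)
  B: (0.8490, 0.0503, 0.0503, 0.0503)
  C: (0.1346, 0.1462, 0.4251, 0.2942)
A > C > B

Key insight: Entropy is maximized by uniform distributions and minimized by concentrated distributions.

- Uniform distributions have maximum entropy log₂(4) = 2.0000 bits
- The more "peaked" or concentrated a distribution, the lower its entropy

Entropies:
  H(A) = 2.0000 bits
  H(B) = 0.8517 bits
  H(C) = 1.8389 bits

Ranking: A > C > B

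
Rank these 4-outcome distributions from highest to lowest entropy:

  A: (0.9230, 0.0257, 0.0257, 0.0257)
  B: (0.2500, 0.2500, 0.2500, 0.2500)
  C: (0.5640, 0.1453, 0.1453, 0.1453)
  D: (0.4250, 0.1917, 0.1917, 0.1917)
B > D > C > A

Key insight: Entropy is maximized by uniform distributions and minimized by concentrated distributions.

Entropies:
  H(A) = 0.5136 bits
  H(B) = 2.0000 bits
  H(C) = 1.6792 bits
  H(D) = 1.8951 bits

Ranking: B > D > C > A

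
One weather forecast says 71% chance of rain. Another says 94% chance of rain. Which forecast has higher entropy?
71% forecast

Treat each forecast as a Bernoulli distribution. Binary entropy is maximized at p=0.5 and falls off symmetrically toward 0 or 1. The 71% forecast is closer to 50%, so it is more uncertain. H(71%) ≈ 0.869 bits, H(94%) ≈ 0.327 bits.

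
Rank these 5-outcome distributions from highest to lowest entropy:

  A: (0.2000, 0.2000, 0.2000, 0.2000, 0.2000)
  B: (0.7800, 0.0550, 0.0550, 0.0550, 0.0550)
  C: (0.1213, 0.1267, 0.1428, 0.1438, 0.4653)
A > C > B

Key insight: Entropy is maximized by uniform distributions and minimized by concentrated distributions.

- Uniform distributions have maximum entropy log₂(5) = 2.3219 bits
- The more "peaked" or concentrated a distribution, the lower its entropy

Entropies:
  H(A) = 2.3219 bits
  H(B) = 1.2002 bits
  H(C) = 2.0637 bits

Ranking: A > C > B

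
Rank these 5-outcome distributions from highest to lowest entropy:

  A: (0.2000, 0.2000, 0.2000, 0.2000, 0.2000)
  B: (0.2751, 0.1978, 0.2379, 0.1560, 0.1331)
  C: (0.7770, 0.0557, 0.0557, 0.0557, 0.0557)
A > B > C

Key insight: Entropy is maximized by uniform distributions and minimized by concentrated distributions.

- Uniform distributions have maximum entropy log₂(5) = 2.3219 bits
- The more "peaked" or concentrated a distribution, the lower its entropy

Entropies:
  H(A) = 2.3219 bits
  H(B) = 2.2730 bits
  H(C) = 1.2116 bits

Ranking: A > B > C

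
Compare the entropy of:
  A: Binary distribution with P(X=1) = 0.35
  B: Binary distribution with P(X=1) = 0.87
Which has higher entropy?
A

For binary distributions, entropy is maximized at p=0.5 and decreases as p moves toward 0 or 1.

H(A) = H(0.35) = 0.9341 bits
H(B) = H(0.87) = 0.5574 bits

Distribution A (p=0.35) is closer to uniform (p=0.5), so it has higher entropy.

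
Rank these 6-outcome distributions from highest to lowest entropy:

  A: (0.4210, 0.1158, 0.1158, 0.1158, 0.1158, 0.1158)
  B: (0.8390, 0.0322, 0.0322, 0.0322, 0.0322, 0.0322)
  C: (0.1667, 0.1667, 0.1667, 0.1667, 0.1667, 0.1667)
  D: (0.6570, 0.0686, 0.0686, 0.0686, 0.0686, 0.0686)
C > A > D > B

Key insight: Entropy is maximized by uniform distributions and minimized by concentrated distributions.

Entropies:
  H(A) = 2.3263 bits
  H(B) = 1.0105 bits
  H(C) = 2.5850 bits
  H(D) = 1.7241 bits

Ranking: C > A > D > B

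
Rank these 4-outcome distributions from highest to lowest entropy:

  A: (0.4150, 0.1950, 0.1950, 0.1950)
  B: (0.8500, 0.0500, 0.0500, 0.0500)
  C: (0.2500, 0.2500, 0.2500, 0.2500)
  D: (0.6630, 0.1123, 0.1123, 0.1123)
C > A > D > B

Key insight: Entropy is maximized by uniform distributions and minimized by concentrated distributions.

Entropies:
  H(A) = 1.9063 bits
  H(B) = 0.8476 bits
  H(C) = 2.0000 bits
  H(D) = 1.4561 bits

Ranking: C > A > D > B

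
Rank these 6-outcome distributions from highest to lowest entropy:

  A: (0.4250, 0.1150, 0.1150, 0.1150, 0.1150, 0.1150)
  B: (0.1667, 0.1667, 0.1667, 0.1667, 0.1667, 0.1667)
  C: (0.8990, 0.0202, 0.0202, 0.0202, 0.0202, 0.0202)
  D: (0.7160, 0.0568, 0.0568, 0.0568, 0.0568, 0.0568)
B > A > D > C

Key insight: Entropy is maximized by uniform distributions and minimized by concentrated distributions.

Entropies:
  H(A) = 2.3188 bits
  H(B) = 2.5850 bits
  H(C) = 0.7067 bits
  H(D) = 1.5203 bits

Ranking: B > A > D > C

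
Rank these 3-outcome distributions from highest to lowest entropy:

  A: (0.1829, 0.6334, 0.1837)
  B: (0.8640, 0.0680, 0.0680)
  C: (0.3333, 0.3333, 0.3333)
C > A > B

Key insight: Entropy is maximized by uniform distributions and minimized by concentrated distributions.

- Uniform distributions have maximum entropy log₂(3) = 1.5850 bits
- The more "peaked" or concentrated a distribution, the lower its entropy

Entropies:
  H(A) = 1.3147 bits
  H(B) = 0.7097 bits
  H(C) = 1.5850 bits

Ranking: C > A > B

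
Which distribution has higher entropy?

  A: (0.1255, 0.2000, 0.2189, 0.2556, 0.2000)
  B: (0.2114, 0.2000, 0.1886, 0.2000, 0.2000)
B

Both distributions are close to uniform, making this a harder comparison.

H(A) = 2.2873 bits
H(B) = 2.3210 bits

The distribution closer to uniform has higher entropy.
Answer: B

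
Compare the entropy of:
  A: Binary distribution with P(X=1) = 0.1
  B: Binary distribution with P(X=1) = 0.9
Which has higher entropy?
Equal

For binary distributions, entropy is maximized at p=0.5 and decreases as p moves toward 0 or 1.

H(A) = H(0.1) = 0.4690 bits
H(B) = H(0.9) = 0.4690 bits

Both distributions are equally far from uniform (|0.1-0.5| = |0.9-0.5|), so they have the same entropy.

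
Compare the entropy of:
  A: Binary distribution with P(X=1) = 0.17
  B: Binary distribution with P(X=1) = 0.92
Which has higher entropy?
A

For binary distributions, entropy is maximized at p=0.5 and decreases as p moves toward 0 or 1.

H(A) = H(0.17) = 0.6577 bits
H(B) = H(0.92) = 0.4022 bits

Distribution A (p=0.17) is closer to uniform (p=0.5), so it has higher entropy.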